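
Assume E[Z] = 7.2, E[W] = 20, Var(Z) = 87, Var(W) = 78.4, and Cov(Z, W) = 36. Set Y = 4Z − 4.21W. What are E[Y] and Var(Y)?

E[Y] = -55.4, Var(Y) = 1569.08944

E[Y] = 4·E[Z] + (-4.21)·E[W] = 4·7.2 + (-4.21)·20 = -55.4.
Var(Y) = a²·Var(Z) + b²·Var(W) + 2ab·Cov(Z, W) with a = 4, b = -4.21.
= 4²·87 + (-4.21)²·78.4 + 2·4·(-4.21)·36
= 1392 + 1389.56944 + (-1212.48) = 1569.08944.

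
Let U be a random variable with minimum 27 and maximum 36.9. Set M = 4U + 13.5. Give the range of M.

Range of U = 36.9 − 27 = 9.9.
Range(M) = |a|·Range(U) = |4|·9.9 = 39.6.

Range(M) = 39.6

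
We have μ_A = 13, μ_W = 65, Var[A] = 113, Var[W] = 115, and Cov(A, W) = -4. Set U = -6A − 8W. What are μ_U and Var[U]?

μ_U = -598, Var[U] = 11044

μ_U = (-6)·μ_A + (-8)·μ_W = (-6)·13 + (-8)·65 = -598.
Var[U] = a²·Var[A] + b²·Var[W] + 2ab·Cov(A, W) with a = -6, b = -8.
= (-6)²·113 + (-8)²·115 + 2·(-6)·(-8)·(-4)
= 4068 + 7360 + (-384) = 11044.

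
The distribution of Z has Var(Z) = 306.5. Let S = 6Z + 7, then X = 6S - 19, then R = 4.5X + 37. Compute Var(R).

Var(S) = 6²·306.5 = 11034.
Var(X) = 6²·11034 = 397224.
Var(R) = 4.5²·397224 = 8043786.

Var(R) = 8043786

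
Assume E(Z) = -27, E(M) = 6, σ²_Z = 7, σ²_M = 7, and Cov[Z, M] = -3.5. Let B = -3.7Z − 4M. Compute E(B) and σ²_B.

E(B) = (-3.7)·E(Z) + (-4)·E(M) = (-3.7)·(-27) + (-4)·6 = 75.9.
σ²_B = a²·σ²_Z + b²·σ²_M + 2ab·Cov[Z, M] with a = -3.7, b = -4.
= (-3.7)²·7 + (-4)²·7 + 2·(-3.7)·(-4)·(-3.5)
= 95.83 + 112 + (-103.6) = 104.23.

E(B) = 75.9, σ²_B = 104.23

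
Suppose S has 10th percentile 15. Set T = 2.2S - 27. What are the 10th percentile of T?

Since a = 2.2 > 0 the transformation is increasing, so the 10th percentile of T = a·(P_{10} of S) + b = 2.2·15 + (-27) = 6.

10th percentile of T = 6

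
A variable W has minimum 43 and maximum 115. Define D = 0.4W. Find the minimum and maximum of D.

a = 0.4 > 0, so min(D) = a·min(W)+b = 0.4·43 = 17.2 and max(D) = 0.4·115 = 46.

min(D) = 17.2, max(D) = 46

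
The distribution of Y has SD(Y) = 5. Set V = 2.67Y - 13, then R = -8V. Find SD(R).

SD(V) = |2.67|·5 = 13.35.
SD(R) = |-8|·13.35 = 106.8.

SD(R) = 106.8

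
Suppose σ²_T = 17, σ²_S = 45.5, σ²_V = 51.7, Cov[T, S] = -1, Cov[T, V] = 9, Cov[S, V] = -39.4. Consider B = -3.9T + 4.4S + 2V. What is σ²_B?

σ²_B = a²·σ²_T + b²·σ²_S + c²·σ²_V + 2ab·Cov[T, S] + 2ac·Cov[T, V] + 2bc·Cov[S, V], with a = -3.9, b = 4.4, c = 2.
= 258.57 + 880.88 + 206.8 + 34.32 + (-140.4) + (-693.44)
= 546.73.

σ²_B = 546.73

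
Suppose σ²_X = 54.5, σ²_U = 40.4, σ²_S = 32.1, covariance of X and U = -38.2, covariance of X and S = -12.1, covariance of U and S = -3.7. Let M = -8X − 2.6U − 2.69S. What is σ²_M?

σ²_M = a²·σ²_X + b²·σ²_U + c²·σ²_S + 2ab·covariance of X and U + 2ac·covariance of X and S + 2bc·covariance of U and S, with a = -8, b = -2.6, c = -2.69.
= 3488 + 273.104 + 232.27881 + (-1589.12) + (-520.784) + (-51.7556)
= 1831.72321.

σ²_M = 1831.72321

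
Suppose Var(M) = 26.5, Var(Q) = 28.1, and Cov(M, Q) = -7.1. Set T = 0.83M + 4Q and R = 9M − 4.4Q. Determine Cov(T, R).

Cov(T, R) = -526.2758

By bilinearity, Cov(T, R) = ac·Var(M) + bd·Var(Q) + (ad+bc)·Cov(M, Q), with a=0.83, b=4, c=9, d=-4.4.
ac·Var(M) = 0.83·9·26.5 = 197.955
bd·Var(Q) = 4·(-4.4)·28.1 = -494.56
(ad+bc)·Cov(M, Q) = (32.348)·(-7.1) = -229.6708
Cov(T, R) = 197.955 + (-494.56) + (-229.6708) = -526.2758.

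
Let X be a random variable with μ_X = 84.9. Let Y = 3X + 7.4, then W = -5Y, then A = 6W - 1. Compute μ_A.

μ_A = -7864

μ_Y = 3·84.9 + 7.4 = 262.1.
μ_W = (-5)·262.1 = -1310.5.
μ_A = 6·(-1310.5) + (-1) = -7864.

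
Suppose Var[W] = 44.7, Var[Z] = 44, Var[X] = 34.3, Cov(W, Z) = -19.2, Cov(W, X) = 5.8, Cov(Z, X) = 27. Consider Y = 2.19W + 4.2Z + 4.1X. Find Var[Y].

Var[Y] = a²·Var[W] + b²·Var[Z] + c²·Var[X] + 2ab·Cov(W, Z) + 2ac·Cov(W, X) + 2bc·Cov(Z, X), with a = 2.19, b = 4.2, c = 4.1.
= 214.38567 + 776.16 + 576.583 + (-353.2032) + 104.1564 + 929.88
= 2247.96187.

Var[Y] = 2247.96187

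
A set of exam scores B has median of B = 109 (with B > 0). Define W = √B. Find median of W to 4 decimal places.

√B is monotone on this domain, so median of W = √(109) ≈ 10.4403.

median of W = 10.4403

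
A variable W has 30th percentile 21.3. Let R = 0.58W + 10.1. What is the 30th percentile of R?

Since a = 0.58 > 0 the transformation is increasing, so the 30th percentile of R = a·(P_{30} of W) + b = 0.58·21.3 + 10.1 = 22.454.

30th percentile of R = 22.454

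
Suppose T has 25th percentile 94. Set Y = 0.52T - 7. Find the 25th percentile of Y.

25th percentile of Y = 41.88

Since a = 0.52 > 0 the transformation is increasing, so the 25th percentile of Y = a·(P_{25} of T) + b = 0.52·94 + (-7) = 41.88.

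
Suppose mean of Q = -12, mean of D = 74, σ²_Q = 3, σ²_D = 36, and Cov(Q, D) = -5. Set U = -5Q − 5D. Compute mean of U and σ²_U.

mean of U = (-5)·mean of Q + (-5)·mean of D = (-5)·(-12) + (-5)·74 = -310.
σ²_U = a²·σ²_Q + b²·σ²_D + 2ab·Cov(Q, D) with a = -5, b = -5.
= (-5)²·3 + (-5)²·36 + 2·(-5)·(-5)·(-5)
= 75 + 900 + (-250) = 725.

mean of U = -310, σ²_U = 725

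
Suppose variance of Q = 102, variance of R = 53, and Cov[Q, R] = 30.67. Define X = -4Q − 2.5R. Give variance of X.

variance of X = 2576.65

variance of X = a²·variance of Q + b²·variance of R + 2ab·Cov[Q, R] with a = -4, b = -2.5.
= (-4)²·102 + (-2.5)²·53 + 2·(-4)·(-2.5)·30.67
= 1632 + 331.25 + 613.4 = 2576.65.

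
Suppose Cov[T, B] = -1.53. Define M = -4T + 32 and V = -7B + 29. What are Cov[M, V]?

Cov[M, V] = a·c·Cov[T, B] = (-4)·(-7)·(-1.53) = -42.84. Additive constants drop out.

Cov[M, V] = -42.84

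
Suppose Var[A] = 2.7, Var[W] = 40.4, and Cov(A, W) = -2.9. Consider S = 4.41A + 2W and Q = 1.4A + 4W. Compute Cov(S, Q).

Cov(S, Q) = 280.5938

By bilinearity, Cov(S, Q) = ac·Var[A] + bd·Var[W] + (ad+bc)·Cov(A, W), with a=4.41, b=2, c=1.4, d=4.
ac·Var[A] = 4.41·1.4·2.7 = 16.6698
bd·Var[W] = 2·4·40.4 = 323.2
(ad+bc)·Cov(A, W) = (20.44)·(-2.9) = -59.276
Cov(S, Q) = 16.6698 + 323.2 + (-59.276) = 280.5938.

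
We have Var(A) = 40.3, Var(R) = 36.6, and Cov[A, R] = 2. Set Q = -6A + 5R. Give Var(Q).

Var(Q) = 2245.8

Var(Q) = a²·Var(A) + b²·Var(R) + 2ab·Cov[A, R] with a = -6, b = 5.
= (-6)²·40.3 + 5²·36.6 + 2·(-6)·5·2
= 1450.8 + 915 + (-120) = 2245.8.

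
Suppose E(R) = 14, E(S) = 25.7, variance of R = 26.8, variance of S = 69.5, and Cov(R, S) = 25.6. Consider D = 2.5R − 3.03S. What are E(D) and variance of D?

E(D) = -42.871, variance of D = 417.73255

E(D) = 2.5·E(R) + (-3.03)·E(S) = 2.5·14 + (-3.03)·25.7 = -42.871.
variance of D = a²·variance of R + b²·variance of S + 2ab·Cov(R, S) with a = 2.5, b = -3.03.
= 2.5²·26.8 + (-3.03)²·69.5 + 2·2.5·(-3.03)·25.6
= 167.5 + 638.07255 + (-387.84) = 417.73255.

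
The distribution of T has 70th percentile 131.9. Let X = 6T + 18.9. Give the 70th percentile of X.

70th percentile of X = 810.3

Since a = 6 > 0 the transformation is increasing, so the 70th percentile of X = a·(P_{70} of T) + b = 6·131.9 + 18.9 = 810.3.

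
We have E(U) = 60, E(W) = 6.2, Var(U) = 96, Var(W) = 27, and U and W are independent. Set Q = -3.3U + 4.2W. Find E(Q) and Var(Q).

E(Q) = (-3.3)·E(U) + 4.2·E(W) = (-3.3)·60 + 4.2·6.2 = -171.96.
Var(Q) = a²·Var(U) + b²·Var(W) + 2ab·Cov(U, W) with a = -3.3, b = 4.2.
Independence gives Cov(U, W) = 0.
= (-3.3)²·96 + 4.2²·27 + 2·(-3.3)·4.2·0
= 1045.44 + 476.28 + 0 = 1521.72.

E(Q) = -171.96, Var(Q) = 1521.72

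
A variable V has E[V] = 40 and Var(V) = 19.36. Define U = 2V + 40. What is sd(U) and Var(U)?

U = 2V + 40 is linear with a = 2, b = 40.
sd(V) = √19.36 = 4.4.
sd(U) = |a|·sd(V) = |2|·4.4 = 8.8.
Var(U) = a²·Var(V) = 2²·19.36 = 77.44 (the additive constant 40 does not affect variance).

sd(U) = 8.8, Var(U) = 77.44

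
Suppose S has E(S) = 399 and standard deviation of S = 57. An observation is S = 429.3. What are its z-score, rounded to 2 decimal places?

z = 0.53

z = (S − E(S)) / standard deviation of S = (429.3 − 399) / 57 ≈ 0.53.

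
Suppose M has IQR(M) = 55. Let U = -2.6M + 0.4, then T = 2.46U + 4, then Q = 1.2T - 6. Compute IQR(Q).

IQR(U) = |-2.6|·55 = 143.
IQR(T) = |2.46|·143 = 351.78.
IQR(Q) = |1.2|·351.78 = 422.136.

IQR(Q) = 422.136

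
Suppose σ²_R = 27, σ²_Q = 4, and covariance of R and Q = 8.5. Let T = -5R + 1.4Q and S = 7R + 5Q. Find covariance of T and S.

By bilinearity, covariance of T and S = ac·σ²_R + bd·σ²_Q + (ad+bc)·covariance of R and Q, with a=-5, b=1.4, c=7, d=5.
ac·σ²_R = (-5)·7·27 = -945
bd·σ²_Q = 1.4·5·4 = 28
(ad+bc)·covariance of R and Q = (-15.2)·8.5 = -129.2
covariance of T and S = -945 + 28 + (-129.2) = -1046.2.

covariance of T and S = -1046.2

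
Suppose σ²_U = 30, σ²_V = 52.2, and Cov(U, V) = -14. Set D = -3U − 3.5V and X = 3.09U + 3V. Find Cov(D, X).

By bilinearity, Cov(D, X) = ac·σ²_U + bd·σ²_V + (ad+bc)·Cov(U, V), with a=-3, b=-3.5, c=3.09, d=3.
ac·σ²_U = (-3)·3.09·30 = -278.1
bd·σ²_V = (-3.5)·3·52.2 = -548.1
(ad+bc)·Cov(U, V) = (-19.815)·(-14) = 277.41
Cov(D, X) = -278.1 + (-548.1) + 277.41 = -548.79.

Cov(D, X) = -548.79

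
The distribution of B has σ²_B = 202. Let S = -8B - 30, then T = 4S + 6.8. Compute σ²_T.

σ²_T = 206848

σ²_S = (-8)²·202 = 12928.
σ²_T = 4²·12928 = 206848.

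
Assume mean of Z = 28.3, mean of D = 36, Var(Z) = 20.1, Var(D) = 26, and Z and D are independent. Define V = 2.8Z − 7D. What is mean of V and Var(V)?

mean of V = 2.8·mean of Z + (-7)·mean of D = 2.8·28.3 + (-7)·36 = -172.76.
Var(V) = a²·Var(Z) + b²·Var(D) + 2ab·Cov(Z, D) with a = 2.8, b = -7.
Independence gives Cov(Z, D) = 0.
= 2.8²·20.1 + (-7)²·26 + 2·2.8·(-7)·0
= 157.584 + 1274 + 0 = 1431.584.

mean of V = -172.76, Var(V) = 1431.584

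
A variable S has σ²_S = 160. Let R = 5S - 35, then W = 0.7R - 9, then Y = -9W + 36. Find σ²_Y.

σ²_Y = 158760

σ²_R = 5²·160 = 4000.
σ²_W = 0.7²·4000 = 1960.
σ²_Y = (-9)²·1960 = 158760.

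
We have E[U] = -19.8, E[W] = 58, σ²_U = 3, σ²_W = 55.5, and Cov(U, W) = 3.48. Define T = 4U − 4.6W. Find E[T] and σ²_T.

E[T] = -346, σ²_T = 1094.316

E[T] = 4·E[U] + (-4.6)·E[W] = 4·(-19.8) + (-4.6)·58 = -346.
σ²_T = a²·σ²_U + b²·σ²_W + 2ab·Cov(U, W) with a = 4, b = -4.6.
= 4²·3 + (-4.6)²·55.5 + 2·4·(-4.6)·3.48
= 48 + 1174.38 + (-128.064) = 1094.316.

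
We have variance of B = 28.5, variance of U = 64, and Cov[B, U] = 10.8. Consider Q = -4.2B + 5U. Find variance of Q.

variance of Q = a²·variance of B + b²·variance of U + 2ab·Cov[B, U] with a = -4.2, b = 5.
= (-4.2)²·28.5 + 5²·64 + 2·(-4.2)·5·10.8
= 502.74 + 1600 + (-453.6) = 1649.14.

variance of Q = 1649.14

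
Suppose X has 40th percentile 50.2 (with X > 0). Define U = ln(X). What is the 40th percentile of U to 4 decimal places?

ln(X) is increasing, so P_{40}(U) = g(P_{40}(X)) ≈ 3.916.

40th percentile of U = 3.916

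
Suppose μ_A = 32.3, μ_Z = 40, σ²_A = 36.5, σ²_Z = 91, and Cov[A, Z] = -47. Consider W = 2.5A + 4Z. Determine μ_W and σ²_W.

μ_W = 2.5·μ_A + 4·μ_Z = 2.5·32.3 + 4·40 = 240.75.
σ²_W = a²·σ²_A + b²·σ²_Z + 2ab·Cov[A, Z] with a = 2.5, b = 4.
= 2.5²·36.5 + 4²·91 + 2·2.5·4·(-47)
= 228.125 + 1456 + (-940) = 744.125.

μ_W = 240.75, σ²_W = 744.125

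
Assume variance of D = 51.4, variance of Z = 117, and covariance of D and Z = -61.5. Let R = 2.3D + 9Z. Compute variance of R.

variance of R = 7202.806

variance of R = a²·variance of D + b²·variance of Z + 2ab·covariance of D and Z with a = 2.3, b = 9.
= 2.3²·51.4 + 9²·117 + 2·2.3·9·(-61.5)
= 271.906 + 9477 + (-2546.1) = 7202.806.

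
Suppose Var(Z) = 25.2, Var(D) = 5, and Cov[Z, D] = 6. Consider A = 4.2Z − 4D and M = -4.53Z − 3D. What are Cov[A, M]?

By bilinearity, Cov[A, M] = ac·Var(Z) + bd·Var(D) + (ad+bc)·Cov[Z, D], with a=4.2, b=-4, c=-4.53, d=-3.
ac·Var(Z) = 4.2·(-4.53)·25.2 = -479.4552
bd·Var(D) = (-4)·(-3)·5 = 60
(ad+bc)·Cov[Z, D] = (5.52)·6 = 33.12
Cov[A, M] = -479.4552 + 60 + 33.12 = -386.3352.

Cov[A, M] = -386.3352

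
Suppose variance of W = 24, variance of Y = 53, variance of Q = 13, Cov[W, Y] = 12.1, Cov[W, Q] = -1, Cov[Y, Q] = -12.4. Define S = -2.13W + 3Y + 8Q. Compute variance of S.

variance of S = 702.1276

variance of S = a²·variance of W + b²·variance of Y + c²·variance of Q + 2ab·Cov[W, Y] + 2ac·Cov[W, Q] + 2bc·Cov[Y, Q], with a = -2.13, b = 3, c = 8.
= 108.8856 + 477 + 832 + (-154.638) + 34.08 + (-595.2)
= 702.1276.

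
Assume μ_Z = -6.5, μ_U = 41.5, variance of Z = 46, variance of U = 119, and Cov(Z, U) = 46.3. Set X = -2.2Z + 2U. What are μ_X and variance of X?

μ_X = 97.3, variance of X = 291.2

μ_X = (-2.2)·μ_Z + 2·μ_U = (-2.2)·(-6.5) + 2·41.5 = 97.3.
variance of X = a²·variance of Z + b²·variance of U + 2ab·Cov(Z, U) with a = -2.2, b = 2.
= (-2.2)²·46 + 2²·119 + 2·(-2.2)·2·46.3
= 222.64 + 476 + (-407.44) = 291.2.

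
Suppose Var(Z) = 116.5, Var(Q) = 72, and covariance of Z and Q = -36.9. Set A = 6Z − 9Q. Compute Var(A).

Var(A) = a²·Var(Z) + b²·Var(Q) + 2ab·covariance of Z and Q with a = 6, b = -9.
= 6²·116.5 + (-9)²·72 + 2·6·(-9)·(-36.9)
= 4194 + 5832 + 3985.2 = 14011.2.

Var(A) = 14011.2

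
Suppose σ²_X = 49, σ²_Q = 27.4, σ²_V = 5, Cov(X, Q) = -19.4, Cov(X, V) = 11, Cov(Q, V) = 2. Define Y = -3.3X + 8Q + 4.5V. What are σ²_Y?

σ²_Y = 3230.08

σ²_Y = a²·σ²_X + b²·σ²_Q + c²·σ²_V + 2ab·Cov(X, Q) + 2ac·Cov(X, V) + 2bc·Cov(Q, V), with a = -3.3, b = 8, c = 4.5.
= 533.61 + 1753.6 + 101.25 + 1024.32 + (-326.7) + 144
= 3230.08.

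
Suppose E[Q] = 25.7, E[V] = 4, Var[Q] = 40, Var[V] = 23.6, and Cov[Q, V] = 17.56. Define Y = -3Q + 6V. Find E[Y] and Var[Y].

E[Y] = (-3)·E[Q] + 6·E[V] = (-3)·25.7 + 6·4 = -53.1.
Var[Y] = a²·Var[Q] + b²·Var[V] + 2ab·Cov[Q, V] with a = -3, b = 6.
= (-3)²·40 + 6²·23.6 + 2·(-3)·6·17.56
= 360 + 849.6 + (-632.16) = 577.44.

E[Y] = -53.1, Var[Y] = 577.44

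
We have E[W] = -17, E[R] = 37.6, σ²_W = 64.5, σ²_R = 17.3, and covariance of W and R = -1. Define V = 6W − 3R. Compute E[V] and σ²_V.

E[V] = 6·E[W] + (-3)·E[R] = 6·(-17) + (-3)·37.6 = -214.8.
σ²_V = a²·σ²_W + b²·σ²_R + 2ab·covariance of W and R with a = 6, b = -3.
= 6²·64.5 + (-3)²·17.3 + 2·6·(-3)·(-1)
= 2322 + 155.7 + 36 = 2513.7.

E[V] = -214.8, σ²_V = 2513.7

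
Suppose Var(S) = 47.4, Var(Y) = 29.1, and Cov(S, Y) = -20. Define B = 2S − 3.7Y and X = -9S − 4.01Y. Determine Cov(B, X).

Cov(B, X) = -927.0433

By bilinearity, Cov(B, X) = ac·Var(S) + bd·Var(Y) + (ad+bc)·Cov(S, Y), with a=2, b=-3.7, c=-9, d=-4.01.
ac·Var(S) = 2·(-9)·47.4 = -853.2
bd·Var(Y) = (-3.7)·(-4.01)·29.1 = 431.7567
(ad+bc)·Cov(S, Y) = (25.28)·(-20) = -505.6
Cov(B, X) = -853.2 + 431.7567 + (-505.6) = -927.0433.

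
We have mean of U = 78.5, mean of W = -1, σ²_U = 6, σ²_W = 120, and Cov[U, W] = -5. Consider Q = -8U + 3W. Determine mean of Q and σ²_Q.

mean of Q = -631, σ²_Q = 1704

mean of Q = (-8)·mean of U + 3·mean of W = (-8)·78.5 + 3·(-1) = -631.
σ²_Q = a²·σ²_U + b²·σ²_W + 2ab·Cov[U, W] with a = -8, b = 3.
= (-8)²·6 + 3²·120 + 2·(-8)·3·(-5)
= 384 + 1080 + 240 = 1704.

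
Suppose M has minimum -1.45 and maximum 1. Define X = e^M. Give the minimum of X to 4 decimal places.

min(X) = 0.2346

e^M is increasing on this domain, so min(X) comes from min(M) = -1.45: min(X) = exp(-1.45) ≈ 0.2346.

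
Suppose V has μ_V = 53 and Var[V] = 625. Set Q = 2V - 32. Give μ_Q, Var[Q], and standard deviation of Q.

μ_Q = 74, Var[Q] = 2500, standard deviation of Q = 50

Q = 2V - 32 is linear with a = 2, b = -32.
μ_Q = a·μ_V + b = 2·53 + (-32) = 74.
Var[Q] = a²·Var[V] = 2²·625 = 2500 (the additive constant -32 does not affect variance).
standard deviation of V = √625 = 25.
standard deviation of Q = |a|·standard deviation of V = |2|·25 = 50.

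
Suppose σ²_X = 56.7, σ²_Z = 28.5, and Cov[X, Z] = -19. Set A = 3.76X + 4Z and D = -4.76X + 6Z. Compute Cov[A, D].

Cov[A, D] = -397.67392

By bilinearity, Cov[A, D] = ac·σ²_X + bd·σ²_Z + (ad+bc)·Cov[X, Z], with a=3.76, b=4, c=-4.76, d=6.
ac·σ²_X = 3.76·(-4.76)·56.7 = -1014.79392
bd·σ²_Z = 4·6·28.5 = 684
(ad+bc)·Cov[X, Z] = (3.52)·(-19) = -66.88
Cov[A, D] = -1014.79392 + 684 + (-66.88) = -397.67392.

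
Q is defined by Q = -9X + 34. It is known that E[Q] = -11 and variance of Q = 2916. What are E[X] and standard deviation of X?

From Q = -9X + 34: E[Q] = a·E[X] + b, so E[X] = (E[Q] − b)/a = (-11 − 34)/(-9) = 5.
standard deviation of Q = √2916 = 54.
standard deviation of Q = |a|·standard deviation of X, so standard deviation of X = 54/|-9| = 6.

E[X] = 5, standard deviation of X = 6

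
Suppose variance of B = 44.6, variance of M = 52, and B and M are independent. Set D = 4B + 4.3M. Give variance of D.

variance of D = 1675.08

variance of D = a²·variance of B + b²·variance of M + 2ab·Cov[B, M] with a = 4, b = 4.3.
Independence gives Cov[B, M] = 0.
= 4²·44.6 + 4.3²·52 + 2·4·4.3·0
= 713.6 + 961.48 + 0 = 1675.08.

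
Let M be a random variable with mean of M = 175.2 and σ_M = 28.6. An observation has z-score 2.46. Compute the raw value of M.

M = mean of M + z·σ_M = 175.2 + 2.46·28.6 = 245.556.

M = 245.556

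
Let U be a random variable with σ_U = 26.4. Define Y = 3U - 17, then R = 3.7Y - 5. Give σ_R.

σ_Y = |3|·26.4 = 79.2.
σ_R = |3.7|·79.2 = 293.04.

σ_R = 293.04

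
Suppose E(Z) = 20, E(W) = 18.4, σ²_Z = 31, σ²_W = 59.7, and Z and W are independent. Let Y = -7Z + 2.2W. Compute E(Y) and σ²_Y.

E(Y) = (-7)·E(Z) + 2.2·E(W) = (-7)·20 + 2.2·18.4 = -99.52.
σ²_Y = a²·σ²_Z + b²·σ²_W + 2ab·Cov(Z, W) with a = -7, b = 2.2.
Independence gives Cov(Z, W) = 0.
= (-7)²·31 + 2.2²·59.7 + 2·(-7)·2.2·0
= 1519 + 288.948 + 0 = 1807.948.

E(Y) = -99.52, σ²_Y = 1807.948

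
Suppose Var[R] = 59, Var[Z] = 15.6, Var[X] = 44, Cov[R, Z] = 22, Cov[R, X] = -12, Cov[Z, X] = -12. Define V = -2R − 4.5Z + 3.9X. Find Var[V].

Var[V] = 2225.54

Var[V] = a²·Var[R] + b²·Var[Z] + c²·Var[X] + 2ab·Cov[R, Z] + 2ac·Cov[R, X] + 2bc·Cov[Z, X], with a = -2, b = -4.5, c = 3.9.
= 236 + 315.9 + 669.24 + 396 + 187.2 + 421.2
= 2225.54.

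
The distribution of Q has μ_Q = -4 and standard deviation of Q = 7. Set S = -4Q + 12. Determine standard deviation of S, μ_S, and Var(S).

S = -4Q + 12 is linear with a = -4, b = 12.
standard deviation of S = |a|·standard deviation of Q = |-4|·7 = 28.
μ_S = a·μ_Q + b = (-4)·(-4) + 12 = 28.
Var(Q) = 7² = 49.
Var(S) = a²·Var(Q) = (-4)²·49 = 784 (the additive constant 12 does not affect variance).

standard deviation of S = 28, μ_S = 28, Var(S) = 784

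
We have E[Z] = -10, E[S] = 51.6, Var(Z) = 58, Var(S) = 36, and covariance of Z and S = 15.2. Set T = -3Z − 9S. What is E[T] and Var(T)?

E[T] = (-3)·E[Z] + (-9)·E[S] = (-3)·(-10) + (-9)·51.6 = -434.4.
Var(T) = a²·Var(Z) + b²·Var(S) + 2ab·covariance of Z and S with a = -3, b = -9.
= (-3)²·58 + (-9)²·36 + 2·(-3)·(-9)·15.2
= 522 + 2916 + 820.8 = 4258.8.

E[T] = -434.4, Var(T) = 4258.8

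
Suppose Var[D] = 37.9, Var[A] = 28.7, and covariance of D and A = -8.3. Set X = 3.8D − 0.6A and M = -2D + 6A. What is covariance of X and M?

covariance of X and M = -590.56

By bilinearity, covariance of X and M = ac·Var[D] + bd·Var[A] + (ad+bc)·covariance of D and A, with a=3.8, b=-0.6, c=-2, d=6.
ac·Var[D] = 3.8·(-2)·37.9 = -288.04
bd·Var[A] = (-0.6)·6·28.7 = -103.32
(ad+bc)·covariance of D and A = (24)·(-8.3) = -199.2
covariance of X and M = -288.04 + (-103.32) + (-199.2) = -590.56.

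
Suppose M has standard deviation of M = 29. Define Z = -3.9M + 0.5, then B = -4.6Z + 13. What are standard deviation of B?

standard deviation of Z = |-3.9|·29 = 113.1.
standard deviation of B = |-4.6|·113.1 = 520.26.

standard deviation of B = 520.26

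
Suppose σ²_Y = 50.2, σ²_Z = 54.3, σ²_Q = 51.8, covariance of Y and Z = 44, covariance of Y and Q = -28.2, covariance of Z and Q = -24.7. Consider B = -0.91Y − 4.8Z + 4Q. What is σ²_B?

σ²_B = 3659.60262

σ²_B = a²·σ²_Y + b²·σ²_Z + c²·σ²_Q + 2ab·covariance of Y and Z + 2ac·covariance of Y and Q + 2bc·covariance of Z and Q, with a = -0.91, b = -4.8, c = 4.
= 41.57062 + 1251.072 + 828.8 + 384.384 + 205.296 + 948.48
= 3659.60262.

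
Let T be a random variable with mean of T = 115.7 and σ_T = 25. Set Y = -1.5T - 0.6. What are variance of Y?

variance of Y = 1406.25

Y = -1.5T - 0.6 is linear with a = -1.5, b = -0.6.
variance of T = 25² = 625.
variance of Y = a²·variance of T = (-1.5)²·625 = 1406.25 (the additive constant -0.6 does not affect variance).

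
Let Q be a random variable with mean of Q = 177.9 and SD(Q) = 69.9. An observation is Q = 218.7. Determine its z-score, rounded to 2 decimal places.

z = 0.58

z = (Q − mean of Q) / SD(Q) = (218.7 − 177.9) / 69.9 ≈ 0.58.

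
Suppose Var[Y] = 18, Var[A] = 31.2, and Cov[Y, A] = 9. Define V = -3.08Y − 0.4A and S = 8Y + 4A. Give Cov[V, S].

By bilinearity, Cov[V, S] = ac·Var[Y] + bd·Var[A] + (ad+bc)·Cov[Y, A], with a=-3.08, b=-0.4, c=8, d=4.
ac·Var[Y] = (-3.08)·8·18 = -443.52
bd·Var[A] = (-0.4)·4·31.2 = -49.92
(ad+bc)·Cov[Y, A] = (-15.52)·9 = -139.68
Cov[V, S] = -443.52 + (-49.92) + (-139.68) = -633.12.

Cov[V, S] = -633.12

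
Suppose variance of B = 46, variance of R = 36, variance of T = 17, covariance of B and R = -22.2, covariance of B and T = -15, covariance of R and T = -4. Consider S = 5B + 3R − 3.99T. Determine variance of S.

variance of S = 1772.9017

variance of S = a²·variance of B + b²·variance of R + c²·variance of T + 2ab·covariance of B and R + 2ac·covariance of B and T + 2bc·covariance of R and T, with a = 5, b = 3, c = -3.99.
= 1150 + 324 + 270.6417 + (-666) + 598.5 + 95.76
= 1772.9017.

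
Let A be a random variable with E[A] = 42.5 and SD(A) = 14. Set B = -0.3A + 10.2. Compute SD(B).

SD(B) = 4.2

B = -0.3A + 10.2 is linear with a = -0.3, b = 10.2.
SD(B) = |a|·SD(A) = |-0.3|·14 = 4.2.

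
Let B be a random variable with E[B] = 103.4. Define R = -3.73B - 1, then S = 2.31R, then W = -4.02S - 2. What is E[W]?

E[R] = (-3.73)·103.4 + (-1) = -386.682.
E[S] = 2.31·(-386.682) = -893.23542.
E[W] = (-4.02)·(-893.23542) + (-2) = 3588.8063884.

E[W] = 3588.8063884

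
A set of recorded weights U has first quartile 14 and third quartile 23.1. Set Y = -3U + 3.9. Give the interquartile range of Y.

IQR of U = Q3 − Q1 = 23.1 − 14 = 9.1.
Under Y = aU + b, IQR(Y) = |a|·IQR(U) = |-3|·9.1 = 27.3 (shifts cancel; spread scales by |a|).

IQR(Y) = 27.3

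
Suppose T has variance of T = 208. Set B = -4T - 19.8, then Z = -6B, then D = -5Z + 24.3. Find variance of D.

variance of B = (-4)²·208 = 3328.
variance of Z = (-6)²·3328 = 119808.
variance of D = (-5)²·119808 = 2995200.

variance of D = 2995200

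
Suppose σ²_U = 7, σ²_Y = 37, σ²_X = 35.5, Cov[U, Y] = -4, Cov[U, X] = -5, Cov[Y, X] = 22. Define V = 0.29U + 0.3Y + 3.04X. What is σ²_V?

σ²_V = 362.6115

σ²_V = a²·σ²_U + b²·σ²_Y + c²·σ²_X + 2ab·Cov[U, Y] + 2ac·Cov[U, X] + 2bc·Cov[Y, X], with a = 0.29, b = 0.3, c = 3.04.
= 0.5887 + 3.33 + 328.0768 + (-0.696) + (-8.816) + 40.128
= 362.6115.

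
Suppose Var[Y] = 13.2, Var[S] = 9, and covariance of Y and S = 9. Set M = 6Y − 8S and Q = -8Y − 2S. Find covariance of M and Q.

By bilinearity, covariance of M and Q = ac·Var[Y] + bd·Var[S] + (ad+bc)·covariance of Y and S, with a=6, b=-8, c=-8, d=-2.
ac·Var[Y] = 6·(-8)·13.2 = -633.6
bd·Var[S] = (-8)·(-2)·9 = 144
(ad+bc)·covariance of Y and S = (52)·9 = 468
covariance of M and Q = -633.6 + 144 + 468 = -21.6.

covariance of M and Q = -21.6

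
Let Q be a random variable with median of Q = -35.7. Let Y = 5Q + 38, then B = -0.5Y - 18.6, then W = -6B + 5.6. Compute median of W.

median of W = -304.3

median of Y = 5·(-35.7) + 38 = -140.5.
median of B = (-0.5)·(-140.5) + (-18.6) = 51.65.
median of W = (-6)·51.65 + 5.6 = -304.3.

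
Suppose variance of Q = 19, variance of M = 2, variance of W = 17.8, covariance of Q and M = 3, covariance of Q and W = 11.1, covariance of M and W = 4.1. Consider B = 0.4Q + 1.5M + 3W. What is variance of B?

variance of B = a²·variance of Q + b²·variance of M + c²·variance of W + 2ab·covariance of Q and M + 2ac·covariance of Q and W + 2bc·covariance of M and W, with a = 0.4, b = 1.5, c = 3.
= 3.04 + 4.5 + 160.2 + 3.6 + 26.64 + 36.9
= 234.88.

variance of B = 234.88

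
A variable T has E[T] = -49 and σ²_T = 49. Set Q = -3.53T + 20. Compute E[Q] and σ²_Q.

E[Q] = 192.97, σ²_Q = 610.5841

Q = -3.53T + 20 is linear with a = -3.53, b = 20.
E[Q] = a·E[T] + b = (-3.53)·(-49) + 20 = 192.97.
σ²_Q = a²·σ²_T = (-3.53)²·49 = 610.5841 (the additive constant 20 does not affect variance).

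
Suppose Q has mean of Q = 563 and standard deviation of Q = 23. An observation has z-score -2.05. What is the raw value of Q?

Q = 515.85

Q = mean of Q + z·standard deviation of Q = 563 + (-2.05)·23 = 515.85.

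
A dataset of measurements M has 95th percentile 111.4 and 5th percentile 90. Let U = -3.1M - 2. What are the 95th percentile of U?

Since a = -3.1 < 0 the transformation is decreasing, reversing order: the 95th percentile of U corresponds to the 5th percentile of M.
So P_{95}(U) = a·P_{5}(M) + b = (-3.1)·90 + (-2) = -281.

95th percentile of U = -281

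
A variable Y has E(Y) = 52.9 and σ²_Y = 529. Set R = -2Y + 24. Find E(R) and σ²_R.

R = -2Y + 24 is linear with a = -2, b = 24.
E(R) = a·E(Y) + b = (-2)·52.9 + 24 = -81.8.
σ²_R = a²·σ²_Y = (-2)²·529 = 2116 (the additive constant 24 does not affect variance).

E(R) = -81.8, σ²_R = 2116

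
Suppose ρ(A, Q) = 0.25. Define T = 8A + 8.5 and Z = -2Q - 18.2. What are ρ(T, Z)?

ρ(T, Z) = -0.25

Linear rescalings preserve |correlation|; the slopes 8 and -2 have opposite signs, so the correlation flips sign: ρ(T, Z) = −ρ(A, Q) = -0.25.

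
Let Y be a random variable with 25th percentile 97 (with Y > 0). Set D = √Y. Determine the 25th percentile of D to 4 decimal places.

√Y is increasing, so P_{25}(D) = g(P_{25}(Y)) ≈ 9.8489.

25th percentile of D = 9.8489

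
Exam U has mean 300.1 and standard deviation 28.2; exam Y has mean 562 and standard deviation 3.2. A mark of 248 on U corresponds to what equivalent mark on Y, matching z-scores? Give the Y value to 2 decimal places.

z = (248 − 300.1)/28.2 ≈ -1.8475.
Y = 562 + z·3.2 = 562 + (248 − 300.1)·3.2/28.2 ≈ 556.09.

Y = 556.09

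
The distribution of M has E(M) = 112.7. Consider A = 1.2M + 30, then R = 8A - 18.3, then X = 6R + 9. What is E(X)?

E(A) = 1.2·112.7 + 30 = 165.24.
E(R) = 8·165.24 + (-18.3) = 1303.62.
E(X) = 6·1303.62 + 9 = 7830.72.

E(X) = 7830.72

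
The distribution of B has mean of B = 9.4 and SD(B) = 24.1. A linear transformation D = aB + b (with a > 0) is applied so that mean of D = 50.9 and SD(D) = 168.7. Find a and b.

SD(D) = a·SD(B) (a > 0), so a = 168.7/24.1 = 7.
mean of D = a·mean of B + b, so b = 50.9 − 7·9.4 = -14.9.

a = 7, b = -14.9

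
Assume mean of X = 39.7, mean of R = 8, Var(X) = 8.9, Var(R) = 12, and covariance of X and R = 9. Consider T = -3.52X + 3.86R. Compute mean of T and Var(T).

mean of T = (-3.52)·mean of X + 3.86·mean of R = (-3.52)·39.7 + 3.86·8 = -108.864.
Var(T) = a²·Var(X) + b²·Var(R) + 2ab·covariance of X and R with a = -3.52, b = 3.86.
= (-3.52)²·8.9 + 3.86²·12 + 2·(-3.52)·3.86·9
= 110.27456 + 178.7952 + (-244.5696) = 44.50016.

mean of T = -108.864, Var(T) = 44.50016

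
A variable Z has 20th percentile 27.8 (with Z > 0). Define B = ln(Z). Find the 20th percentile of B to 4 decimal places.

ln(Z) is increasing, so P_{20}(B) = g(P_{20}(Z)) ≈ 3.325.

20th percentile of B = 3.325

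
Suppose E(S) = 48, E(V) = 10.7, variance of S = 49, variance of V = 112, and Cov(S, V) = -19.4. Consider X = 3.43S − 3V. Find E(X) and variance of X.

E(X) = 3.43·E(S) + (-3)·E(V) = 3.43·48 + (-3)·10.7 = 132.54.
variance of X = a²·variance of S + b²·variance of V + 2ab·Cov(S, V) with a = 3.43, b = -3.
= 3.43²·49 + (-3)²·112 + 2·3.43·(-3)·(-19.4)
= 576.4801 + 1008 + 399.252 = 1983.7321.

E(X) = 132.54, variance of X = 1983.7321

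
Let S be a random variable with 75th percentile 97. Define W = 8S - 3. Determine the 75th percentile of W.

Since a = 8 > 0 the transformation is increasing, so the 75th percentile of W = a·(P_{75} of S) + b = 8·97 + (-3) = 773.

75th percentile of W = 773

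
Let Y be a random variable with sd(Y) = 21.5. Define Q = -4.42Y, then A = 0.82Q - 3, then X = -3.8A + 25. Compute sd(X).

sd(Q) = |-4.42|·21.5 = 95.03.
sd(A) = |0.82|·95.03 = 77.9246.
sd(X) = |-3.8|·77.9246 = 296.11348.

sd(X) = 296.11348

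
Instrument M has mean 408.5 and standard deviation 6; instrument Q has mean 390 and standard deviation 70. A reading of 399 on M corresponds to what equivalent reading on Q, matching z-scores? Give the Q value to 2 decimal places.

z = (399 − 408.5)/6 ≈ -1.5833.
Q = 390 + z·70 = 390 + (399 − 408.5)·70/6 ≈ 279.17.

Q = 279.17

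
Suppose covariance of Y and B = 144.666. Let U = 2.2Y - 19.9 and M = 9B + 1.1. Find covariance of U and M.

covariance of U and M = 2864.3868

covariance of U and M = a·c·covariance of Y and B = 2.2·9·144.666 = 2864.3868. Additive constants drop out.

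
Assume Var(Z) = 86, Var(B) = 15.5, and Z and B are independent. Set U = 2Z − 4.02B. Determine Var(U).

Var(U) = 594.4862

Var(U) = a²·Var(Z) + b²·Var(B) + 2ab·covariance of Z and B with a = 2, b = -4.02.
Independence gives covariance of Z and B = 0.
= 2²·86 + (-4.02)²·15.5 + 2·2·(-4.02)·0
= 344 + 250.4862 + 0 = 594.4862.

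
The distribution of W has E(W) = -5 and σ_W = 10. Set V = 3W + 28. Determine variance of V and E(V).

variance of V = 900, E(V) = 13

V = 3W + 28 is linear with a = 3, b = 28.
variance of W = 10² = 100.
variance of V = a²·variance of W = 3²·100 = 900 (the additive constant 28 does not affect variance).
E(V) = a·E(W) + b = 3·(-5) + 28 = 13.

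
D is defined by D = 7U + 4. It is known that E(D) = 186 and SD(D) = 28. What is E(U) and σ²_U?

From D = 7U + 4: E(D) = a·E(U) + b, so E(U) = (E(D) − b)/a = (186 − 4)/7 = 26.
σ²_D = 28² = 784.
σ²_D = a²·σ²_U, so σ²_U = 784/7² = 16.

E(U) = 26, σ²_U = 16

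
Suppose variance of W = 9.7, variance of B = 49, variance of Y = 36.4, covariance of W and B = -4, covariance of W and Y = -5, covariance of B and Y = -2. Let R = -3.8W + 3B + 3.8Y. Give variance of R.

variance of R = a²·variance of W + b²·variance of B + c²·variance of Y + 2ab·covariance of W and B + 2ac·covariance of W and Y + 2bc·covariance of B and Y, with a = -3.8, b = 3, c = 3.8.
= 140.068 + 441 + 525.616 + 91.2 + 144.4 + (-45.6)
= 1296.684.

variance of R = 1296.684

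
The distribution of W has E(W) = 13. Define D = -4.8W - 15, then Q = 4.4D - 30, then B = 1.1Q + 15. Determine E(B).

E(D) = (-4.8)·13 + (-15) = -77.4.
E(Q) = 4.4·(-77.4) + (-30) = -370.56.
E(B) = 1.1·(-370.56) + 15 = -392.616.

E(B) = -392.616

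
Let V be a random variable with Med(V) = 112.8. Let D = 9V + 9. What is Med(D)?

A linear map preserves order up to sign, so Med(D) = a·Med(V) + b = 9·112.8 + 9 = 1024.2.

Med(D) = 1024.2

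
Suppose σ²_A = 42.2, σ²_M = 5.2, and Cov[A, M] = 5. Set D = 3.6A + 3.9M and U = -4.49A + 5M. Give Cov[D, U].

By bilinearity, Cov[D, U] = ac·σ²_A + bd·σ²_M + (ad+bc)·Cov[A, M], with a=3.6, b=3.9, c=-4.49, d=5.
ac·σ²_A = 3.6·(-4.49)·42.2 = -682.1208
bd·σ²_M = 3.9·5·5.2 = 101.4
(ad+bc)·Cov[A, M] = (0.489)·5 = 2.445
Cov[D, U] = -682.1208 + 101.4 + 2.445 = -578.2758.

Cov[D, U] = -578.2758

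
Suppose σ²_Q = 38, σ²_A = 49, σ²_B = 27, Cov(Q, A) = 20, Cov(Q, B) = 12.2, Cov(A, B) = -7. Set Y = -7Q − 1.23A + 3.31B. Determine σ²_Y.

σ²_Y = 2067.997

σ²_Y = a²·σ²_Q + b²·σ²_A + c²·σ²_B + 2ab·Cov(Q, A) + 2ac·Cov(Q, B) + 2bc·Cov(A, B), with a = -7, b = -1.23, c = 3.31.
= 1862 + 74.1321 + 295.8147 + 344.4 + (-565.348) + 56.9982
= 2067.997.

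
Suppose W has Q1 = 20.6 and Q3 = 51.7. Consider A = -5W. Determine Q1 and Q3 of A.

a = -5 < 0 reverses order: Q1(A) comes from Q3(W), Q3(A) from Q1(W).
Q1(A) = (-5)·51.7 = -258.5; Q3(A) = (-5)·20.6 = -103.

Q1(A) = -258.5, Q3(A) = -103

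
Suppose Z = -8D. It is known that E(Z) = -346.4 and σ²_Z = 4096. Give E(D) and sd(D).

E(D) = 43.3, sd(D) = 8

From Z = -8D: E(Z) = a·E(D) + b, so E(D) = (E(Z) − b)/a = (-346.4 − 0)/(-8) = 43.3.
sd(Z) = √4096 = 64.
sd(Z) = |a|·sd(D), so sd(D) = 64/|-8| = 8.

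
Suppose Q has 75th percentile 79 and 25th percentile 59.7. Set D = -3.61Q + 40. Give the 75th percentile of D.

75th percentile of D = -175.517

Since a = -3.61 < 0 the transformation is decreasing, reversing order: the 75th percentile of D corresponds to the 25th percentile of Q.
So P_{75}(D) = a·P_{25}(Q) + b = (-3.61)·59.7 + 40 = -175.517.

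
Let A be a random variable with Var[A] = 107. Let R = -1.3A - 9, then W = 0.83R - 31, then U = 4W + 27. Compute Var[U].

Var[R] = (-1.3)²·107 = 180.83.
Var[W] = 0.83²·180.83 = 124.573787.
Var[U] = 4²·124.573787 = 1993.180592.

Var[U] = 1993.180592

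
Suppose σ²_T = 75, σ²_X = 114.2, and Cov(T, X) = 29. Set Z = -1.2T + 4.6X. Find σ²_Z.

σ²_Z = a²·σ²_T + b²·σ²_X + 2ab·Cov(T, X) with a = -1.2, b = 4.6.
= (-1.2)²·75 + 4.6²·114.2 + 2·(-1.2)·4.6·29
= 108 + 2416.472 + (-320.16) = 2204.312.

σ²_Z = 2204.312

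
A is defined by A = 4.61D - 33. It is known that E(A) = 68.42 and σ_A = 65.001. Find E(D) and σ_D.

From A = 4.61D - 33: E(A) = a·E(D) + b, so E(D) = (E(A) − b)/a = (68.42 − (-33))/4.61 = 22.
σ_A = |a|·σ_D, so σ_D = 65.001/|4.61| = 14.1.

E(D) = 22, σ_D = 14.1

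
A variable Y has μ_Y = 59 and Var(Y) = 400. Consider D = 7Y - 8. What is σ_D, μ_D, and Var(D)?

D = 7Y - 8 is linear with a = 7, b = -8.
σ_Y = √400 = 20.
σ_D = |a|·σ_Y = |7|·20 = 140.
μ_D = a·μ_Y + b = 7·59 + (-8) = 405.
Var(D) = a²·Var(Y) = 7²·400 = 19600 (the additive constant -8 does not affect variance).

σ_D = 140, μ_D = 405, Var(D) = 19600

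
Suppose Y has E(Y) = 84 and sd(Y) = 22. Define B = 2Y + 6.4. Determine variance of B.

variance of B = 1936

B = 2Y + 6.4 is linear with a = 2, b = 6.4.
variance of Y = 22² = 484.
variance of B = a²·variance of Y = 2²·484 = 1936 (the additive constant 6.4 does not affect variance).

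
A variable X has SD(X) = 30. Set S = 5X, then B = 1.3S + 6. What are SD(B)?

SD(S) = |5|·30 = 150.
SD(B) = |1.3|·150 = 195.

SD(B) = 195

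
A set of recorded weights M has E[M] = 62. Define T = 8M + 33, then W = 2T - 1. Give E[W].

E[W] = 1057

E[T] = 8·62 + 33 = 529.
E[W] = 2·529 + (-1) = 1057.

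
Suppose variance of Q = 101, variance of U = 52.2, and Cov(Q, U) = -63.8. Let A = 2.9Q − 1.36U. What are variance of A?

variance of A = 1449.21352

variance of A = a²·variance of Q + b²·variance of U + 2ab·Cov(Q, U) with a = 2.9, b = -1.36.
= 2.9²·101 + (-1.36)²·52.2 + 2·2.9·(-1.36)·(-63.8)
= 849.41 + 96.54912 + 503.2544 = 1449.21352.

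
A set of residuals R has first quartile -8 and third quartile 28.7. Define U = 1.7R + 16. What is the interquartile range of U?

IQR(U) = 62.39

IQR of R = Q3 − Q1 = 28.7 − (-8) = 36.7.
Under U = aR + b, IQR(U) = |a|·IQR(R) = |1.7|·36.7 = 62.39 (shifts cancel; spread scales by |a|).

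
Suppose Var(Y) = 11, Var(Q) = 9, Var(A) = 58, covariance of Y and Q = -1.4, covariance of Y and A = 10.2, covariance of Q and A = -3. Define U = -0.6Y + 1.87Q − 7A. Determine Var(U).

Var(U) = a²·Var(Y) + b²·Var(Q) + c²·Var(A) + 2ab·covariance of Y and Q + 2ac·covariance of Y and A + 2bc·covariance of Q and A, with a = -0.6, b = 1.87, c = -7.
= 3.96 + 31.4721 + 2842 + 3.1416 + 85.68 + 78.54
= 3044.7937.

Var(U) = 3044.7937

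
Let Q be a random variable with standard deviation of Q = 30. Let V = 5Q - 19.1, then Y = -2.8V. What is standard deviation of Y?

standard deviation of Y = 420

standard deviation of V = |5|·30 = 150.
standard deviation of Y = |-2.8|·150 = 420.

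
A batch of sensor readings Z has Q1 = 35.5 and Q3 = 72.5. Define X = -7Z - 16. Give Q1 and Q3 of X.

a = -7 < 0 reverses order: Q1(X) comes from Q3(Z), Q3(X) from Q1(Z).
Q1(X) = (-7)·72.5 + (-16) = -523.5; Q3(X) = (-7)·35.5 + (-16) = -264.5.

Q1(X) = -523.5, Q3(X) = -264.5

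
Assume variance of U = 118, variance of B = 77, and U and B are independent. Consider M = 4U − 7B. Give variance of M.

variance of M = 5661

variance of M = a²·variance of U + b²·variance of B + 2ab·Cov(U, B) with a = 4, b = -7.
Independence gives Cov(U, B) = 0.
= 4²·118 + (-7)²·77 + 2·4·(-7)·0
= 1888 + 3773 + 0 = 5661.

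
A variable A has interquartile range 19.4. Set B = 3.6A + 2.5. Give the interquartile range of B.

IQR(B) = 69.84

Under B = aA + b, IQR(B) = |a|·IQR(A) = |3.6|·19.4 = 69.84 (shifts cancel; spread scales by |a|).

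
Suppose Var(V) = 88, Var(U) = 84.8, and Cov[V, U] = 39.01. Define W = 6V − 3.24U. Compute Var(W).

Var(W) = 2541.48768

Var(W) = a²·Var(V) + b²·Var(U) + 2ab·Cov[V, U] with a = 6, b = -3.24.
= 6²·88 + (-3.24)²·84.8 + 2·6·(-3.24)·39.01
= 3168 + 890.19648 + (-1516.7088) = 2541.48768.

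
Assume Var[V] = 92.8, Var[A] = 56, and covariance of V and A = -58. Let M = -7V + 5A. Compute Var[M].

Var[M] = 10007.2

Var[M] = a²·Var[V] + b²·Var[A] + 2ab·covariance of V and A with a = -7, b = 5.
= (-7)²·92.8 + 5²·56 + 2·(-7)·5·(-58)
= 4547.2 + 1400 + 4060 = 10007.2.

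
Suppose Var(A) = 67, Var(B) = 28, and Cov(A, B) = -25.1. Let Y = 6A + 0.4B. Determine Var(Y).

Var(Y) = a²·Var(A) + b²·Var(B) + 2ab·Cov(A, B) with a = 6, b = 0.4.
= 6²·67 + 0.4²·28 + 2·6·0.4·(-25.1)
= 2412 + 4.48 + (-120.48) = 2296.

Var(Y) = 2296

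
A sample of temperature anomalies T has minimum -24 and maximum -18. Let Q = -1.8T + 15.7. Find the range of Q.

Range(Q) = 10.8

Range of T = -18 − (-24) = 6.
Range(Q) = |a|·Range(T) = |-1.8|·6 = 10.8.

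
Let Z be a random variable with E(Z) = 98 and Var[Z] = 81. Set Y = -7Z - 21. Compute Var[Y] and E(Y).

Y = -7Z - 21 is linear with a = -7, b = -21.
Var[Y] = a²·Var[Z] = (-7)²·81 = 3969 (the additive constant -21 does not affect variance).
E(Y) = a·E(Z) + b = (-7)·98 + (-21) = -707.

Var[Y] = 3969, E(Y) = -707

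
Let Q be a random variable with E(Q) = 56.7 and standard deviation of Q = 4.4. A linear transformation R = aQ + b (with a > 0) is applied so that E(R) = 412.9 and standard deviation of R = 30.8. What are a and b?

a = 7, b = 16

standard deviation of R = a·standard deviation of Q (a > 0), so a = 30.8/4.4 = 7.
E(R) = a·E(Q) + b, so b = 412.9 − 7·56.7 = 16.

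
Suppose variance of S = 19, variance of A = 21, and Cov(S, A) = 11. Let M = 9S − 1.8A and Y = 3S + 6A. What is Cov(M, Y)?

Cov(M, Y) = 820.8

By bilinearity, Cov(M, Y) = ac·variance of S + bd·variance of A + (ad+bc)·Cov(S, A), with a=9, b=-1.8, c=3, d=6.
ac·variance of S = 9·3·19 = 513
bd·variance of A = (-1.8)·6·21 = -226.8
(ad+bc)·Cov(S, A) = (48.6)·11 = 534.6
Cov(M, Y) = 513 + (-226.8) + 534.6 = 820.8.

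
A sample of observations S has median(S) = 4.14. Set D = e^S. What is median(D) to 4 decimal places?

e^S is monotone on this domain, so median(D) = exp(4.14) ≈ 62.8028.

median(D) = 62.8028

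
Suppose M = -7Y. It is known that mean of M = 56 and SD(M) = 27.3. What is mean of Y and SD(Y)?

mean of Y = -8, SD(Y) = 3.9

From M = -7Y: mean of M = a·mean of Y + b, so mean of Y = (mean of M − b)/a = (56 − 0)/(-7) = -8.
SD(M) = |a|·SD(Y), so SD(Y) = 27.3/|-7| = 3.9.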